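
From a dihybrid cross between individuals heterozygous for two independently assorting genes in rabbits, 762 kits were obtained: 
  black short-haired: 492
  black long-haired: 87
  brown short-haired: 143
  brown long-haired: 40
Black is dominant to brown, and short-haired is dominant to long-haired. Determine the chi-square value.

32.443

A dihybrid F₂ with independent assortment and complete dominance at both loci gives a 9:3:3:1 phenotypic ratio.
Total ratio parts = 16. Expected numbers out of 762:
  black short-haired: 762 × 9/16 = 428.625
  black long-haired: 762 × 3/16 = 142.875
  brown short-haired: 762 × 3/16 = 142.875
  brown long-haired: 762 × 1/16 = 47.625
χ² = Σ (O − E)² / E
  black short-haired: (492 − 428.625)² / 428.625 = 9.3704
  black long-haired: (87 − 142.875)² / 142.875 = 21.8514
  brown short-haired: (143 − 142.875)² / 142.875 = 0.0001
  brown long-haired: (40 − 47.625)² / 47.625 = 1.2208
χ² = 9.3704 + 21.8514 + 0.0001 + 1.2208 = 32.4427 ≈ 32.443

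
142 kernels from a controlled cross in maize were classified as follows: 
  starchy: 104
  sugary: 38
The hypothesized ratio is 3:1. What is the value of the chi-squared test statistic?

0.235

Total ratio parts = 4. Expected numbers out of 142:
  starchy: 142 × 3/4 = 106.5
  sugary: 142 × 1/4 = 35.5
χ² = Σ (O − E)² / E
  starchy: (104 − 106.5)² / 106.5 = 0.0587
  sugary: (38 − 35.5)² / 35.5 = 0.1761
χ² = 0.0587 + 0.1761 = 0.2348 ≈ 0.235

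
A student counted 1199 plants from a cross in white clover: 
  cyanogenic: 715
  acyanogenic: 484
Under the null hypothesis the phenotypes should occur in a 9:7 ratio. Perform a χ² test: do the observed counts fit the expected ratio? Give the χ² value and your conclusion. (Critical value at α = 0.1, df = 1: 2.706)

Under the 9:7 hypothesis (Σ ratio = 16, N = 1199):
  cyanogenic: 1199 × 9/16 = 674.4375
  acyanogenic: 1199 × 7/16 = 524.5625
χ² = Σ (O − E)² / E
  cyanogenic: (715 − 674.4375)² / 674.4375 = 2.4395
  acyanogenic: (484 − 524.5625)² / 524.5625 = 3.1365
χ² = 2.4395 + 3.1365 = 5.576
Degrees of freedom = 2 − 1 = 1; critical value at α = 0.1 is 2.706.
Since 5.576 > 2.706, we reject the null hypothesis — the data do not fit the 9:7 ratio.

5.576; not consistent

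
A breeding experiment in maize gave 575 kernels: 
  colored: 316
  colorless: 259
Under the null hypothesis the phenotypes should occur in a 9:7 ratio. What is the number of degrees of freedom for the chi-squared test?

1

A goodness-of-fit test with 2 phenotype classes has df = 2 − 1 = 1.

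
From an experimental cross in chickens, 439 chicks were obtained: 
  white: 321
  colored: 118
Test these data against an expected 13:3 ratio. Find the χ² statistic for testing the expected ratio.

19.043

The 13:3 ratio has 16 parts, so with N = 439 the expected counts are:
  white: 439 × 13/16 = 356.6875
  colored: 439 × 3/16 = 82.3125
χ² = Σ (O − E)² / E
  white: (321 − 356.6875)² / 356.6875 = 3.5706
  colored: (118 − 82.3125)² / 82.3125 = 15.4727
χ² = 3.5706 + 15.4727 = 19.0433 ≈ 19.043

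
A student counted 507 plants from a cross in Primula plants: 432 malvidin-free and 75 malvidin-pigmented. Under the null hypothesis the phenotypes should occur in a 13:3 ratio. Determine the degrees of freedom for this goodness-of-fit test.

1

A goodness-of-fit test with 2 phenotype classes has df = 2 − 1 = 1.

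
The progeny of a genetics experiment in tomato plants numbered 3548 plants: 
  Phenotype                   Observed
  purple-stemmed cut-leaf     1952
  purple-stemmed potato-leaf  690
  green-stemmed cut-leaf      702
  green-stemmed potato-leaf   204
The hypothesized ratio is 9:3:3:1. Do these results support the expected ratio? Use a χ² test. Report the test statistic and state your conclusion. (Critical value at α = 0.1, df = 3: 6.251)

5.331; consistent

Expected counts for N = 3548 under a 9:3:3:1 ratio (total parts = 16):
  purple-stemmed cut-leaf: 3548 × 9/16 = 1995.75
  purple-stemmed potato-leaf: 3548 × 3/16 = 665.25
  green-stemmed cut-leaf: 3548 × 3/16 = 665.25
  green-stemmed potato-leaf: 3548 × 1/16 = 221.75
χ² = Σ (O − E)² / E
  purple-stemmed cut-leaf: (1952 − 1995.75)² / 1995.75 = 0.9591
  purple-stemmed potato-leaf: (690 − 665.25)² / 665.25 = 0.9208
  green-stemmed cut-leaf: (702 − 665.25)² / 665.25 = 2.0302
  green-stemmed potato-leaf: (204 − 221.75)² / 221.75 = 1.4208
χ² = 0.9591 + 0.9208 + 2.0302 + 1.4208 = 5.3309 ≈ 5.331
Degrees of freedom = 4 − 1 = 3; critical value at α = 0.1 is 6.251.
Since 5.331 < 6.251, we fail to reject the null hypothesis — the data are consistent with the 9:3:3:1 ratio.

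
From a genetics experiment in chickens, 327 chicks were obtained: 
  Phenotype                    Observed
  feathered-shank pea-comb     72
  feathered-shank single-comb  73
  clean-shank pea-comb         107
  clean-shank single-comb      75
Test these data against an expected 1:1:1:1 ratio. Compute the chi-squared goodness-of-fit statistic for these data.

10.456

Total ratio parts = 4. Expected numbers out of 327:
  feathered-shank pea-comb: 327 × 1/4 = 81.75
  feathered-shank single-comb: 327 × 1/4 = 81.75
  clean-shank pea-comb: 327 × 1/4 = 81.75
  clean-shank single-comb: 327 × 1/4 = 81.75
χ² = Σ (O − E)² / E
  feathered-shank pea-comb: (72 − 81.75)² / 81.75 = 1.1628
  feathered-shank single-comb: (73 − 81.75)² / 81.75 = 0.9365
  clean-shank pea-comb: (107 − 81.75)² / 81.75 = 7.7989
  clean-shank single-comb: (75 − 81.75)² / 81.75 = 0.5573
χ² = 1.1628 + 0.9365 + 7.7989 + 0.5573 = 10.4555 ≈ 10.456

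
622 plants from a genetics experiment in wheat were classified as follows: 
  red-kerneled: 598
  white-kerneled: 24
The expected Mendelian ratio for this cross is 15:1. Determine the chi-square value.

6.071

The 15:1 ratio has 16 parts, so with N = 622 the expected counts are:
  red-kerneled: 622 × 15/16 = 583.125
  white-kerneled: 622 × 1/16 = 38.875
χ² = Σ (O − E)² / E
  red-kerneled: (598 − 583.125)² / 583.125 = 0.3794
  white-kerneled: (24 − 38.875)² / 38.875 = 5.6917
χ² = 0.3794 + 5.6917 = 6.0711 ≈ 6.071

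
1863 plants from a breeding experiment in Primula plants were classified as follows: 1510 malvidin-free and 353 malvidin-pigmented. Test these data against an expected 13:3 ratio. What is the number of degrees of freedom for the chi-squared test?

1

A goodness-of-fit test with 2 phenotype classes has df = 2 − 1 = 1.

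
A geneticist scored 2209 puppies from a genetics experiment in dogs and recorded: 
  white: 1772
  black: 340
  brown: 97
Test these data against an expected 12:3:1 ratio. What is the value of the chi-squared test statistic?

Total ratio parts = 16. Expected numbers out of 2209:
  white: 2209 × 12/16 = 1656.75
  black: 2209 × 3/16 = 414.1875
  brown: 2209 × 1/16 = 138.0625
χ² = Σ (O − E)² / E
  white: (1772 − 1656.75)² / 1656.75 = 8.0172
  black: (340 − 414.1875)² / 414.1875 = 13.2881
  brown: (97 − 138.0625)² / 138.0625 = 12.2128
χ² = 8.0172 + 13.2881 + 12.2128 = 33.5181 ≈ 33.518

33.518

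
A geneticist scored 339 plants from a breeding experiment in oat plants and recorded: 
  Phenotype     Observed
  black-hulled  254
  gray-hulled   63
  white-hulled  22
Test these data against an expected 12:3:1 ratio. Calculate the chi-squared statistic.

The 12:3:1 ratio has 16 parts, so with N = 339 the expected counts are:
  black-hulled: 339 × 12/16 = 254.25
  gray-hulled: 339 × 3/16 = 63.5625
  white-hulled: 339 × 1/16 = 21.1875
χ² = Σ (O − E)² / E
  black-hulled: (254 − 254.25)² / 254.25 = 0.0002
  gray-hulled: (63 − 63.5625)² / 63.5625 = 0.0050
  white-hulled: (22 − 21.1875)² / 21.1875 = 0.0312
χ² = 0.0002 + 0.0050 + 0.0312 = 0.0364 ≈ 0.036

0.036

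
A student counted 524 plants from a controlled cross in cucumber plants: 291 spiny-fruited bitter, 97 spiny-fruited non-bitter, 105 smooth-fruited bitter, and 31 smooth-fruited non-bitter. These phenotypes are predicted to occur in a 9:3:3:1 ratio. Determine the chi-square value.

The 9:3:3:1 ratio has 16 parts, so with N = 524 the expected counts are:
  spiny-fruited bitter: 524 × 9/16 = 294.75
  spiny-fruited non-bitter: 524 × 3/16 = 98.25
  smooth-fruited bitter: 524 × 3/16 = 98.25
  smooth-fruited non-bitter: 524 × 1/16 = 32.75
χ² = Σ (O − E)² / E
  spiny-fruited bitter: (291 − 294.75)² / 294.75 = 0.0477
  spiny-fruited non-bitter: (97 − 98.25)² / 98.25 = 0.0159
  smooth-fruited bitter: (105 − 98.25)² / 98.25 = 0.4637
  smooth-fruited non-bitter: (31 − 32.75)² / 32.75 = 0.0935
χ² = 0.0477 + 0.0159 + 0.4637 + 0.0935 = 0.6208 ≈ 0.621

0.621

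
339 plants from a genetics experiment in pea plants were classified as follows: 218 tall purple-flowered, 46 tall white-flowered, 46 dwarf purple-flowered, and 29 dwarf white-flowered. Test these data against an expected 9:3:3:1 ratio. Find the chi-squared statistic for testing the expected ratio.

Under the 9:3:3:1 hypothesis (Σ ratio = 16, N = 339):
  tall purple-flowered: 339 × 9/16 = 190.6875
  tall white-flowered: 339 × 3/16 = 63.5625
  dwarf purple-flowered: 339 × 3/16 = 63.5625
  dwarf white-flowered: 339 × 1/16 = 21.1875
χ² = Σ (O − E)² / E
  tall purple-flowered: (218 − 190.6875)² / 190.6875 = 3.9120
  tall white-flowered: (46 − 63.5625)² / 63.5625 = 4.8526
  dwarf purple-flowered: (46 − 63.5625)² / 63.5625 = 4.8526
  dwarf white-flowered: (29 − 21.1875)² / 21.1875 = 2.8807
χ² = 3.9120 + 4.8526 + 4.8526 + 2.8807 = 16.4979 ≈ 16.498

16.498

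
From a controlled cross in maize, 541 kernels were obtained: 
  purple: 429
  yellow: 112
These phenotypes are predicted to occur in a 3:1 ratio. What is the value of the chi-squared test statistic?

Under the 3:1 hypothesis (Σ ratio = 4, N = 541):
  purple: 541 × 3/4 = 405.75
  yellow: 541 × 1/4 = 135.25
χ² = Σ (O − E)² / E
  purple: (429 − 405.75)² / 405.75 = 1.3323
  yellow: (112 − 135.25)² / 135.25 = 3.9968
χ² = 1.3323 + 3.9968 = 5.3291 ≈ 5.329

5.329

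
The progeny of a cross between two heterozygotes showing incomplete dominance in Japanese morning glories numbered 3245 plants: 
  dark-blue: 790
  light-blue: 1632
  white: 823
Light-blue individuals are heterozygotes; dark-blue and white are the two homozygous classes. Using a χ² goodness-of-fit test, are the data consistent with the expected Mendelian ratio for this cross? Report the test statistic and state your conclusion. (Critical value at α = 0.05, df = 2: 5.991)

With incomplete dominance, a heterozygote × heterozygote cross gives a 1:2:1 phenotypic ratio.
Under the 1:2:1 hypothesis (Σ ratio = 4, N = 3245):
  dark-blue: 3245 × 1/4 = 811.25
  light-blue: 3245 × 2/4 = 1622.5
  white: 3245 × 1/4 = 811.25
χ² = Σ (O − E)² / E
  dark-blue: (790 − 811.25)² / 811.25 = 0.5566
  light-blue: (1632 − 1622.5)² / 1622.5 = 0.0556
  white: (823 − 811.25)² / 811.25 = 0.1702
χ² = 0.5566 + 0.0556 + 0.1702 = 0.7824 ≈ 0.782
Degrees of freedom = 3 − 1 = 2; critical value at α = 0.05 is 5.991.
Since 0.782 < 5.991, we fail to reject the null hypothesis — the data are consistent with the 1:2:1 ratio.

0.782; consistent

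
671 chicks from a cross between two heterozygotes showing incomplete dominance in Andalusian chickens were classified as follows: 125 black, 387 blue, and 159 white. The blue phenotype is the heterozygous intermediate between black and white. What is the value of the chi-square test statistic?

With incomplete dominance, a heterozygote × heterozygote cross gives a 1:2:1 phenotypic ratio.
Under the 1:2:1 hypothesis (Σ ratio = 4, N = 671):
  black: 671 × 1/4 = 167.75
  blue: 671 × 2/4 = 335.5
  white: 671 × 1/4 = 167.75
χ² = Σ (O − E)² / E
  black: (125 − 167.75)² / 167.75 = 10.8946
  blue: (387 − 335.5)² / 335.5 = 7.9054
  white: (159 − 167.75)² / 167.75 = 0.4564
χ² = 10.8946 + 7.9054 + 0.4564 = 19.2564 ≈ 19.256

19.256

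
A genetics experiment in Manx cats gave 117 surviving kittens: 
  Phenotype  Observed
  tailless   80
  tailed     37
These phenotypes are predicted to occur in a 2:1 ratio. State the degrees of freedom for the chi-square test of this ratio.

1

A goodness-of-fit test with 2 phenotype classes has df = 2 − 1 = 1.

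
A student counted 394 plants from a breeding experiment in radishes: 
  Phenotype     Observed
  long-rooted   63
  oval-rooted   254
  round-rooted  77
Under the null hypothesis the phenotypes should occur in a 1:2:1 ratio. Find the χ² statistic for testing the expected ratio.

33.980

Expected counts for N = 394 under a 1:2:1 ratio (total parts = 4):
  long-rooted: 394 × 1/4 = 98.5
  oval-rooted: 394 × 2/4 = 197
  round-rooted: 394 × 1/4 = 98.5
χ² = Σ (O − E)² / E
  long-rooted: (63 − 98.5)² / 98.5 = 12.7944
  oval-rooted: (254 − 197)² / 197 = 16.4924
  round-rooted: (77 − 98.5)² / 98.5 = 4.6929
χ² = 12.7944 + 16.4924 + 4.6929 = 33.9797 ≈ 33.980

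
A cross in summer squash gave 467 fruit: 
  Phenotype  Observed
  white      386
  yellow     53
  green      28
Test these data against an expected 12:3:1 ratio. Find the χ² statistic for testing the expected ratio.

Expected counts for N = 467 under a 12:3:1 ratio (total parts = 16):
  white: 467 × 12/16 = 350.25
  yellow: 467 × 3/16 = 87.5625
  green: 467 × 1/16 = 29.1875
χ² = Σ (O − E)² / E
  white: (386 − 350.25)² / 350.25 = 3.6490
  yellow: (53 − 87.5625)² / 87.5625 = 13.6424
  green: (28 − 29.1875)² / 29.1875 = 0.0483
χ² = 3.6490 + 13.6424 + 0.0483 = 17.3397 ≈ 17.340

17.340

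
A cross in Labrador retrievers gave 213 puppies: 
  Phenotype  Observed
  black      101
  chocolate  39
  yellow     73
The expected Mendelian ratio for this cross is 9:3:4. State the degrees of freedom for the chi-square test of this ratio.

2

A goodness-of-fit test with 3 phenotype classes has df = 3 − 1 = 2.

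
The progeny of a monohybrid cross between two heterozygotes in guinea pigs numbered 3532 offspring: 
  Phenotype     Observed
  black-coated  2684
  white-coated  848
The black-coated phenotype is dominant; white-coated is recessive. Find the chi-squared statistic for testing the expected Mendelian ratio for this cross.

For a monohybrid cross between heterozygotes with complete dominance, the expected phenotypic ratio is 3:1.
The 3:1 ratio has 4 parts, so with N = 3532 the expected counts are:
  black-coated: 3532 × 3/4 = 2649
  white-coated: 3532 × 1/4 = 883
χ² = Σ (O − E)² / E
  black-coated: (2684 − 2649)² / 2649 = 0.4624
  white-coated: (848 − 883)² / 883 = 1.3873
χ² = 0.4624 + 1.3873 = 1.8497 ≈ 1.850

1.850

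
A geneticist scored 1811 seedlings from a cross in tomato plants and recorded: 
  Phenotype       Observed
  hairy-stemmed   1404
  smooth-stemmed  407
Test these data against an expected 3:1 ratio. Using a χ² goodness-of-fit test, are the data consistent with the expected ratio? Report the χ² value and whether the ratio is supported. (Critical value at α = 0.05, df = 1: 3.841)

6.164; not consistent

Under the 3:1 hypothesis (Σ ratio = 4, N = 1811):
  hairy-stemmed: 1811 × 3/4 = 1358.25
  smooth-stemmed: 1811 × 1/4 = 452.75
χ² = Σ (O − E)² / E
  hairy-stemmed: (1404 − 1358.25)² / 1358.25 = 1.5410
  smooth-stemmed: (407 − 452.75)² / 452.75 = 4.6230
χ² = 1.5410 + 4.6230 = 6.164
Degrees of freedom = 2 − 1 = 1; critical value at α = 0.05 is 3.841.
Since 6.164 > 3.841, we reject the null hypothesis — the data do not fit the 3:1 ratio.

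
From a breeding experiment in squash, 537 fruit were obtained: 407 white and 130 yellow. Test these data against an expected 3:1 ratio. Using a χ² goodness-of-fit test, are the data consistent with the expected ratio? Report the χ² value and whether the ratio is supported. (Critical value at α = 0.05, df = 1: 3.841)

Total ratio parts = 4. Expected numbers out of 537:
  white: 537 × 3/4 = 402.75
  yellow: 537 × 1/4 = 134.25
χ² = Σ (O − E)² / E
  white: (407 − 402.75)² / 402.75 = 0.0448
  yellow: (130 − 134.25)² / 134.25 = 0.1345
χ² = 0.0448 + 0.1345 = 0.1793 ≈ 0.179
Degrees of freedom = 2 − 1 = 1; critical value at α = 0.05 is 3.841.
Since 0.179 < 3.841, we fail to reject the null hypothesis — the data are consistent with the 3:1 ratio.

0.179; consistent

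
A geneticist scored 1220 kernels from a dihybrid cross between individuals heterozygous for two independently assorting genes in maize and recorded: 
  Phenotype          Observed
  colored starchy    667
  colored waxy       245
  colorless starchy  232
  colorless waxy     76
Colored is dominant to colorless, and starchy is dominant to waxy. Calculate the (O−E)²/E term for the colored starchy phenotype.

0.540

A dihybrid F₂ with independent assortment and complete dominance at both loci gives a 9:3:3:1 phenotypic ratio.
Under the 9:3:3:1 hypothesis (Σ ratio = 16, N = 1220):
  colored starchy: 1220 × 9/16 = 686.25
  colored waxy: 1220 × 3/16 = 228.75
  colorless starchy: 1220 × 3/16 = 228.75
  colorless waxy: 1220 × 1/16 = 76.25
Contribution of colored starchy: (667 − 686.25)² / 686.25 = 0.5400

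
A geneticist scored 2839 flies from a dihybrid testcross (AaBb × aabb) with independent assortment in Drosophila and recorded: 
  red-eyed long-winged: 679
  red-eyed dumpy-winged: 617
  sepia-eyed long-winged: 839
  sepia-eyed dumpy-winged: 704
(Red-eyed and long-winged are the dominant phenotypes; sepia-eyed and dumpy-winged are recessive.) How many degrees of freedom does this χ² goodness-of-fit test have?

A dihybrid testcross with independent assortment gives a 1:1:1:1 ratio.
A goodness-of-fit test with 4 phenotype classes has df = 4 − 1 = 3.

3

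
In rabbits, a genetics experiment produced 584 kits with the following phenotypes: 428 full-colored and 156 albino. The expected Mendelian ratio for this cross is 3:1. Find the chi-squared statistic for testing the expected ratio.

The 3:1 ratio has 4 parts, so with N = 584 the expected counts are:
  full-colored: 584 × 3/4 = 438
  albino: 584 × 1/4 = 146
χ² = Σ (O − E)² / E
  full-colored: (428 − 438)² / 438 = 0.2283
  albino: (156 − 146)² / 146 = 0.6849
χ² = 0.2283 + 0.6849 = 0.9132 ≈ 0.913

0.913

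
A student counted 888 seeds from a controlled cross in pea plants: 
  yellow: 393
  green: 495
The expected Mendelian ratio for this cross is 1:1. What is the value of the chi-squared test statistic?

11.716

Expected counts for N = 888 under a 1:1 ratio (total parts = 2):
  yellow: 888 × 1/2 = 444
  green: 888 × 1/2 = 444
χ² = Σ (O − E)² / E
  yellow: (393 − 444)² / 444 = 5.8581
  green: (495 − 444)² / 444 = 5.8581
χ² = 5.8581 + 5.8581 = 11.7162 ≈ 11.716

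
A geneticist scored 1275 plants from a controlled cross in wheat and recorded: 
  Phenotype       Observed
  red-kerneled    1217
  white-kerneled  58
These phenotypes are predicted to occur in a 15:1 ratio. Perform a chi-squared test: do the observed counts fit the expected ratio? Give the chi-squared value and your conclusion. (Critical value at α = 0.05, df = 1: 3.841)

Under the 15:1 hypothesis (Σ ratio = 16, N = 1275):
  red-kerneled: 1275 × 15/16 = 1195.3125
  white-kerneled: 1275 × 1/16 = 79.6875
χ² = Σ (O − E)² / E
  red-kerneled: (1217 − 1195.3125)² / 1195.3125 = 0.3935
  white-kerneled: (58 − 79.6875)² / 79.6875 = 5.9024
χ² = 0.3935 + 5.9024 = 6.2959 ≈ 6.296
Degrees of freedom = 2 − 1 = 1; critical value at α = 0.05 is 3.841.
Since 6.296 > 3.841, we reject the null hypothesis — the data do not fit the 15:1 ratio.

6.296; not consistent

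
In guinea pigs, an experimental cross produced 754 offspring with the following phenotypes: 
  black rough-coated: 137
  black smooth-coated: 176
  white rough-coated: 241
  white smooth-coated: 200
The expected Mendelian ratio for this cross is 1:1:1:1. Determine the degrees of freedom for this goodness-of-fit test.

A goodness-of-fit test with 4 phenotype classes has df = 4 − 1 = 3.

3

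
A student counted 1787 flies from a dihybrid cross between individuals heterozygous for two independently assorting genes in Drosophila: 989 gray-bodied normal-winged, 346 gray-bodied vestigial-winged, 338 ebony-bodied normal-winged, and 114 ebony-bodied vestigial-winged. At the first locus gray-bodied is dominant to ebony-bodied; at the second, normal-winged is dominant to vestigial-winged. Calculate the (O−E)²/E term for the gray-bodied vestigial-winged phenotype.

A dihybrid F₂ with independent assortment and complete dominance at both loci gives a 9:3:3:1 phenotypic ratio.
Expected counts for N = 1787 under a 9:3:3:1 ratio (total parts = 16):
  gray-bodied normal-winged: 1787 × 9/16 = 1005.1875
  gray-bodied vestigial-winged: 1787 × 3/16 = 335.0625
  ebony-bodied normal-winged: 1787 × 3/16 = 335.0625
  ebony-bodied vestigial-winged: 1787 × 1/16 = 111.6875
Contribution of gray-bodied vestigial-winged: (346 − 335.0625)² / 335.0625 = 0.3570

0.357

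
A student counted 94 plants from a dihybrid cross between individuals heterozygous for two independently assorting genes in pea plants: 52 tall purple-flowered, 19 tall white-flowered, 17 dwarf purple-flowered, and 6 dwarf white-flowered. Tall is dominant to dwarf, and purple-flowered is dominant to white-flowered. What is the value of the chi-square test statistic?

A dihybrid F₂ with independent assortment and complete dominance at both loci gives a 9:3:3:1 phenotypic ratio.
The 9:3:3:1 ratio has 16 parts, so with N = 94 the expected counts are:
  tall purple-flowered: 94 × 9/16 = 52.875
  tall white-flowered: 94 × 3/16 = 17.625
  dwarf purple-flowered: 94 × 3/16 = 17.625
  dwarf white-flowered: 94 × 1/16 = 5.875
χ² = Σ (O − E)² / E
  tall purple-flowered: (52 − 52.875)² / 52.875 = 0.0145
  tall white-flowered: (19 − 17.625)² / 17.625 = 0.1073
  dwarf purple-flowered: (17 − 17.625)² / 17.625 = 0.0222
  dwarf white-flowered: (6 − 5.875)² / 5.875 = 0.0027
χ² = 0.0145 + 0.1073 + 0.0222 + 0.0027 = 0.1467 ≈ 0.147

0.147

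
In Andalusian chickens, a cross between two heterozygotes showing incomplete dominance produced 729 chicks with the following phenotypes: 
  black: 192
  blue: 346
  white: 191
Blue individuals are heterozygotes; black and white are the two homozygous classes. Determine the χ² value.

1.881

With incomplete dominance, a heterozygote × heterozygote cross gives a 1:2:1 phenotypic ratio.
Total ratio parts = 4. Expected numbers out of 729:
  black: 729 × 1/4 = 182.25
  blue: 729 × 2/4 = 364.5
  white: 729 × 1/4 = 182.25
χ² = Σ (O − E)² / E
  black: (192 − 182.25)² / 182.25 = 0.5216
  blue: (346 − 364.5)² / 364.5 = 0.9390
  white: (191 − 182.25)² / 182.25 = 0.4201
χ² = 0.5216 + 0.9390 + 0.4201 = 1.8807 ≈ 1.881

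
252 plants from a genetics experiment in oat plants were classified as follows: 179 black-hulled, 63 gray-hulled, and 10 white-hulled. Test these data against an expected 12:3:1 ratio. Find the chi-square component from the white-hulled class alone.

2.099

Expected counts for N = 252 under a 12:3:1 ratio (total parts = 16):
  black-hulled: 252 × 12/16 = 189
  gray-hulled: 252 × 3/16 = 47.25
  white-hulled: 252 × 1/16 = 15.75
Contribution of white-hulled: (10 − 15.75)² / 15.75 = 2.0992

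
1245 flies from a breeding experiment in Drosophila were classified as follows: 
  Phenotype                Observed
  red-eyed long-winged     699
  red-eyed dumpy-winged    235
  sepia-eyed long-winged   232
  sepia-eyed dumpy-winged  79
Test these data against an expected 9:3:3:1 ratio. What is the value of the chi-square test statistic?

0.040

Under the 9:3:3:1 hypothesis (Σ ratio = 16, N = 1245):
  red-eyed long-winged: 1245 × 9/16 = 700.3125
  red-eyed dumpy-winged: 1245 × 3/16 = 233.4375
  sepia-eyed long-winged: 1245 × 3/16 = 233.4375
  sepia-eyed dumpy-winged: 1245 × 1/16 = 77.8125
χ² = Σ (O − E)² / E
  red-eyed long-winged: (699 − 700.3125)² / 700.3125 = 0.0025
  red-eyed dumpy-winged: (235 − 233.4375)² / 233.4375 = 0.0105
  sepia-eyed long-winged: (232 − 233.4375)² / 233.4375 = 0.0089
  sepia-eyed dumpy-winged: (79 − 77.8125)² / 77.8125 = 0.0181
χ² = 0.0025 + 0.0105 + 0.0089 + 0.0181 = 0.040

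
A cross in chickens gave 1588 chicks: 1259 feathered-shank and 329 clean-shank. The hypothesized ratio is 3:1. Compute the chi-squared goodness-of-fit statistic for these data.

Under the 3:1 hypothesis (Σ ratio = 4, N = 1588):
  feathered-shank: 1588 × 3/4 = 1191
  clean-shank: 1588 × 1/4 = 397
χ² = Σ (O − E)² / E
  feathered-shank: (1259 − 1191)² / 1191 = 3.8825
  clean-shank: (329 − 397)² / 397 = 11.6474
χ² = 3.8825 + 11.6474 = 15.5299 ≈ 15.530

15.530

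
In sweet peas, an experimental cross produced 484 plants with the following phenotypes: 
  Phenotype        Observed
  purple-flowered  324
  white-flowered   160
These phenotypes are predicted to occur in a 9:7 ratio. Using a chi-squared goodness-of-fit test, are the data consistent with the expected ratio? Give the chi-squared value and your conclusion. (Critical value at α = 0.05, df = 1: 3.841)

22.484; not consistent

The 9:7 ratio has 16 parts, so with N = 484 the expected counts are:
  purple-flowered: 484 × 9/16 = 272.25
  white-flowered: 484 × 7/16 = 211.75
χ² = Σ (O − E)² / E
  purple-flowered: (324 − 272.25)² / 272.25 = 9.8368
  white-flowered: (160 − 211.75)² / 211.75 = 12.6473
χ² = 9.8368 + 12.6473 = 22.4841 ≈ 22.484
Degrees of freedom = 2 − 1 = 1; critical value at α = 0.05 is 3.841.
Since 22.484 > 3.841, we reject the null hypothesis — the data do not fit the 9:7 ratio.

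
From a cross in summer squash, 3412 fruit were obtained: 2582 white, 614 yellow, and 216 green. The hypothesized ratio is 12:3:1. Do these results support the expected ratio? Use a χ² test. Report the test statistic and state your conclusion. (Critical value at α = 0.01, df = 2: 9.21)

1.279; consistent

Total ratio parts = 16. Expected numbers out of 3412:
  white: 3412 × 12/16 = 2559
  yellow: 3412 × 3/16 = 639.75
  green: 3412 × 1/16 = 213.25
χ² = Σ (O − E)² / E
  white: (2582 − 2559)² / 2559 = 0.2067
  yellow: (614 − 639.75)² / 639.75 = 1.0364
  green: (216 − 213.25)² / 213.25 = 0.0355
χ² = 0.2067 + 1.0364 + 0.0355 = 1.2786 ≈ 1.279
Degrees of freedom = 3 − 1 = 2; critical value at α = 0.01 is 9.21.
Since 1.279 < 9.21, we fail to reject the null hypothesis — the data are consistent with the 12:3:1 ratio.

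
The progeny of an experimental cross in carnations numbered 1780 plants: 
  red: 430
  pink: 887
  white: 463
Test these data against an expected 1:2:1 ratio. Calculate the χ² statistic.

Total ratio parts = 4. Expected numbers out of 1780:
  red: 1780 × 1/4 = 445
  pink: 1780 × 2/4 = 890
  white: 1780 × 1/4 = 445
χ² = Σ (O − E)² / E
  red: (430 − 445)² / 445 = 0.5056
  pink: (887 − 890)² / 890 = 0.0101
  white: (463 − 445)² / 445 = 0.7281
χ² = 0.5056 + 0.0101 + 0.7281 = 1.2438 ≈ 1.244

1.244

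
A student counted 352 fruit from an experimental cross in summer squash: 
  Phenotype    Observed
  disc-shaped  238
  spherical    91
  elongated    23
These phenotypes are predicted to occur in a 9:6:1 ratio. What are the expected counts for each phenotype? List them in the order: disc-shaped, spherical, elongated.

198, 132, 22

Total ratio parts = 16. Expected numbers out of 352:
  disc-shaped: 352 × 9/16 = 198
  spherical: 352 × 6/16 = 132
  elongated: 352 × 1/16 = 22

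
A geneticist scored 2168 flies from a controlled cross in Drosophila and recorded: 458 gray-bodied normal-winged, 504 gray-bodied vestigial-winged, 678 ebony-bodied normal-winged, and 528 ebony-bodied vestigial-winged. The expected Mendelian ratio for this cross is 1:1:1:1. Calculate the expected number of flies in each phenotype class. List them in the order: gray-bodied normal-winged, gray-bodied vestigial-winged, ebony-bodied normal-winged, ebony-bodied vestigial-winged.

542, 542, 542, 542

Total ratio parts = 4. Expected numbers out of 2168:
  gray-bodied normal-winged: 2168 × 1/4 = 542
  gray-bodied vestigial-winged: 2168 × 1/4 = 542
  ebony-bodied normal-winged: 2168 × 1/4 = 542
  ebony-bodied vestigial-winged: 2168 × 1/4 = 542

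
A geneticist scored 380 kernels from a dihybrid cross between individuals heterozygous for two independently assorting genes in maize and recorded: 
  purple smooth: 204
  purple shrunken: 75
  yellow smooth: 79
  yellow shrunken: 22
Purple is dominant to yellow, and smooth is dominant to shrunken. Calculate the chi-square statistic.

A dihybrid F₂ with independent assortment and complete dominance at both loci gives a 9:3:3:1 phenotypic ratio.
Total ratio parts = 16. Expected numbers out of 380:
  purple smooth: 380 × 9/16 = 213.75
  purple shrunken: 380 × 3/16 = 71.25
  yellow smooth: 380 × 3/16 = 71.25
  yellow shrunken: 380 × 1/16 = 23.75
χ² = Σ (O − E)² / E
  purple smooth: (204 − 213.75)² / 213.75 = 0.4447
  purple shrunken: (75 − 71.25)² / 71.25 = 0.1974
  yellow smooth: (79 − 71.25)² / 71.25 = 0.8430
  yellow shrunken: (22 − 23.75)² / 23.75 = 0.1289
χ² = 0.4447 + 0.1974 + 0.8430 + 0.1289 = 1.614

1.614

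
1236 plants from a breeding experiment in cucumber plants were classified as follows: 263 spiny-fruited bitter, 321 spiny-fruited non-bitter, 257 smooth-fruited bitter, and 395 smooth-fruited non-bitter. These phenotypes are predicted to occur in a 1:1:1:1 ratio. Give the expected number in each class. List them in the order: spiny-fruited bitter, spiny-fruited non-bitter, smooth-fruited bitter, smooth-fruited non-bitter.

309, 309, 309, 309

The 1:1:1:1 ratio has 4 parts, so with N = 1236 the expected counts are:
  spiny-fruited bitter: 1236 × 1/4 = 309
  spiny-fruited non-bitter: 1236 × 1/4 = 309
  smooth-fruited bitter: 1236 × 1/4 = 309
  smooth-fruited non-bitter: 1236 × 1/4 = 309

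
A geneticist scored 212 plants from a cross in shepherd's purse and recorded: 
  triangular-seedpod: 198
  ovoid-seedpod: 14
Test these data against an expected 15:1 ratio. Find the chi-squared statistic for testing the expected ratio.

Total ratio parts = 16. Expected numbers out of 212:
  triangular-seedpod: 212 × 15/16 = 198.75
  ovoid-seedpod: 212 × 1/16 = 13.25
χ² = Σ (O − E)² / E
  triangular-seedpod: (198 − 198.75)² / 198.75 = 0.0028
  ovoid-seedpod: (14 − 13.25)² / 13.25 = 0.0425
χ² = 0.0028 + 0.0425 = 0.0453 ≈ 0.045

0.045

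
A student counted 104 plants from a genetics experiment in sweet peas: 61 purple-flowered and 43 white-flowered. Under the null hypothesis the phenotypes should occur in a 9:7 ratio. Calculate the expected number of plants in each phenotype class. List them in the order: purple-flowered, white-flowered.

Under the 9:7 hypothesis (Σ ratio = 16, N = 104):
  purple-flowered: 104 × 9/16 = 58.5
  white-flowered: 104 × 7/16 = 45.5

58.5, 45.5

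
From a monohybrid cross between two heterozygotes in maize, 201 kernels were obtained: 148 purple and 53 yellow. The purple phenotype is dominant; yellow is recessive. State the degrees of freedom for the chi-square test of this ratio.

For a monohybrid cross between heterozygotes with complete dominance, the expected phenotypic ratio is 3:1.
A goodness-of-fit test with 2 phenotype classes has df = 2 − 1 = 1.

1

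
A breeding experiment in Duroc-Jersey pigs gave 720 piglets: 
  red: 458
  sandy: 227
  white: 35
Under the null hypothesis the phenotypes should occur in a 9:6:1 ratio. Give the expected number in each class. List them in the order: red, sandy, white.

405, 270, 45

Expected counts for N = 720 under a 9:6:1 ratio (total parts = 16):
  red: 720 × 9/16 = 405
  sandy: 720 × 6/16 = 270
  white: 720 × 1/16 = 45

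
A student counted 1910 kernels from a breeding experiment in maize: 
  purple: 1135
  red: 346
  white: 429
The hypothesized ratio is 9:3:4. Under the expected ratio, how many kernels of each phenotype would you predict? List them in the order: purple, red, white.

1074.375, 358.125, 477.5

Expected counts for N = 1910 under a 9:3:4 ratio (total parts = 16):
  purple: 1910 × 9/16 = 1074.375
  red: 1910 × 3/16 = 358.125
  white: 1910 × 4/16 = 477.5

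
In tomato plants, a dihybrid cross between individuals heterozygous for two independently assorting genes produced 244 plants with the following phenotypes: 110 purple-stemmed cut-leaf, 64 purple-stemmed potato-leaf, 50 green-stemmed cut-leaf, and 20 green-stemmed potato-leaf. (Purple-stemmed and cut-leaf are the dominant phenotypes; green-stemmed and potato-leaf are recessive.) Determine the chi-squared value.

14.565

A dihybrid F₂ with independent assortment and complete dominance at both loci gives a 9:3:3:1 phenotypic ratio.
The 9:3:3:1 ratio has 16 parts, so with N = 244 the expected counts are:
  purple-stemmed cut-leaf: 244 × 9/16 = 137.25
  purple-stemmed potato-leaf: 244 × 3/16 = 45.75
  green-stemmed cut-leaf: 244 × 3/16 = 45.75
  green-stemmed potato-leaf: 244 × 1/16 = 15.25
χ² = Σ (O − E)² / E
  purple-stemmed cut-leaf: (110 − 137.25)² / 137.25 = 5.4103
  purple-stemmed potato-leaf: (64 − 45.75)² / 45.75 = 7.2801
  green-stemmed cut-leaf: (50 − 45.75)² / 45.75 = 0.3948
  green-stemmed potato-leaf: (20 − 15.25)² / 15.25 = 1.4795
χ² = 5.4103 + 7.2801 + 0.3948 + 1.4795 = 14.5647 ≈ 14.565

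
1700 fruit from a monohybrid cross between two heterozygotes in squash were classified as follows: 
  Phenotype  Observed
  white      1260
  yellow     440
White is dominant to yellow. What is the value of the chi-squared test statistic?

For a monohybrid cross between heterozygotes with complete dominance, the expected phenotypic ratio is 3:1.
Expected counts for N = 1700 under a 3:1 ratio (total parts = 4):
  white: 1700 × 3/4 = 1275
  yellow: 1700 × 1/4 = 425
χ² = Σ (O − E)² / E
  white: (1260 − 1275)² / 1275 = 0.1765
  yellow: (440 − 425)² / 425 = 0.5294
χ² = 0.1765 + 0.5294 = 0.7059 ≈ 0.706

0.706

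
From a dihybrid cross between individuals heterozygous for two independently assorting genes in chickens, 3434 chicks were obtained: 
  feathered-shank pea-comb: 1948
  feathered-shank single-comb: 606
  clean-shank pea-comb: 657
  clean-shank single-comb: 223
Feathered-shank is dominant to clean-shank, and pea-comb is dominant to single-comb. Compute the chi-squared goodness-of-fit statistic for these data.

A dihybrid F₂ with independent assortment and complete dominance at both loci gives a 9:3:3:1 phenotypic ratio.
Total ratio parts = 16. Expected numbers out of 3434:
  feathered-shank pea-comb: 3434 × 9/16 = 1931.625
  feathered-shank single-comb: 3434 × 3/16 = 643.875
  clean-shank pea-comb: 3434 × 3/16 = 643.875
  clean-shank single-comb: 3434 × 1/16 = 214.625
χ² = Σ (O − E)² / E
  feathered-shank pea-comb: (1948 − 1931.625)² / 1931.625 = 0.1388
  feathered-shank single-comb: (606 − 643.875)² / 643.875 = 2.2279
  clean-shank pea-comb: (657 − 643.875)² / 643.875 = 0.2675
  clean-shank single-comb: (223 − 214.625)² / 214.625 = 0.3268
χ² = 0.1388 + 2.2279 + 0.2675 + 0.3268 = 2.961

2.961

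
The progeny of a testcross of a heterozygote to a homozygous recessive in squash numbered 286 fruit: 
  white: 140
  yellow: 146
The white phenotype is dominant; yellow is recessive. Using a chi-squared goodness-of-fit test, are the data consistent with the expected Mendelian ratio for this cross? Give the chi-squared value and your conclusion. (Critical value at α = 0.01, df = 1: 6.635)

0.126; consistent

A testcross of a heterozygote (Aa × aa) gives a 1:1 phenotypic ratio.
The 1:1 ratio has 2 parts, so with N = 286 the expected counts are:
  white: 286 × 1/2 = 143
  yellow: 286 × 1/2 = 143
χ² = Σ (O − E)² / E
  white: (140 − 143)² / 143 = 0.0629
  yellow: (146 − 143)² / 143 = 0.0629
χ² = 0.0629 + 0.0629 = 0.1258 ≈ 0.126
Degrees of freedom = 2 − 1 = 1; critical value at α = 0.01 is 6.635.
Since 0.126 < 6.635, we fail to reject the null hypothesis — the data are consistent with the 1:1 ratio.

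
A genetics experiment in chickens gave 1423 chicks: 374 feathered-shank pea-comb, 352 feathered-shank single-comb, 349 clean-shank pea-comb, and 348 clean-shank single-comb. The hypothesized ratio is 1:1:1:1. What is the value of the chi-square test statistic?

Under the 1:1:1:1 hypothesis (Σ ratio = 4, N = 1423):
  feathered-shank pea-comb: 1423 × 1/4 = 355.75
  feathered-shank single-comb: 1423 × 1/4 = 355.75
  clean-shank pea-comb: 1423 × 1/4 = 355.75
  clean-shank single-comb: 1423 × 1/4 = 355.75
χ² = Σ (O − E)² / E
  feathered-shank pea-comb: (374 − 355.75)² / 355.75 = 0.9362
  feathered-shank single-comb: (352 − 355.75)² / 355.75 = 0.0395
  clean-shank pea-comb: (349 − 355.75)² / 355.75 = 0.1281
  clean-shank single-comb: (348 − 355.75)² / 355.75 = 0.1688
χ² = 0.9362 + 0.0395 + 0.1281 + 0.1688 = 1.2726 ≈ 1.273

1.273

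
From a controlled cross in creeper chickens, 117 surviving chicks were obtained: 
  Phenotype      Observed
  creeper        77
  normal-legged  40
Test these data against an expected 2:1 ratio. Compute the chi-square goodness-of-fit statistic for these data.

0.038

Under the 2:1 hypothesis (Σ ratio = 3, N = 117):
  creeper: 117 × 2/3 = 78
  normal-legged: 117 × 1/3 = 39
χ² = Σ (O − E)² / E
  creeper: (77 − 78)² / 78 = 0.0128
  normal-legged: (40 − 39)² / 39 = 0.0256
χ² = 0.0128 + 0.0256 = 0.0384 ≈ 0.038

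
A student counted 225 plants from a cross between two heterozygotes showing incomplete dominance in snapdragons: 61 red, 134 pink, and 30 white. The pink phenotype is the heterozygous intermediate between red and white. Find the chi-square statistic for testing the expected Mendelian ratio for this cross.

16.760

With incomplete dominance, a heterozygote × heterozygote cross gives a 1:2:1 phenotypic ratio.
Total ratio parts = 4. Expected numbers out of 225:
  red: 225 × 1/4 = 56.25
  pink: 225 × 2/4 = 112.5
  white: 225 × 1/4 = 56.25
χ² = Σ (O − E)² / E
  red: (61 − 56.25)² / 56.25 = 0.4011
  pink: (134 − 112.5)² / 112.5 = 4.1089
  white: (30 − 56.25)² / 56.25 = 12.2500
χ² = 0.4011 + 4.1089 + 12.2500 = 16.760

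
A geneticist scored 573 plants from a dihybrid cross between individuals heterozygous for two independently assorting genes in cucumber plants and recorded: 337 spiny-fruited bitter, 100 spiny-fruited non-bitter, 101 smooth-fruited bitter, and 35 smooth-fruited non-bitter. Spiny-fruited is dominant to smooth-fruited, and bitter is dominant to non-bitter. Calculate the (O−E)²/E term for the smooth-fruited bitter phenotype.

A dihybrid F₂ with independent assortment and complete dominance at both loci gives a 9:3:3:1 phenotypic ratio.
The 9:3:3:1 ratio has 16 parts, so with N = 573 the expected counts are:
  spiny-fruited bitter: 573 × 9/16 = 322.3125
  spiny-fruited non-bitter: 573 × 3/16 = 107.4375
  smooth-fruited bitter: 573 × 3/16 = 107.4375
  smooth-fruited non-bitter: 573 × 1/16 = 35.8125
Contribution of smooth-fruited bitter: (101 − 107.4375)² / 107.4375 = 0.3857

0.386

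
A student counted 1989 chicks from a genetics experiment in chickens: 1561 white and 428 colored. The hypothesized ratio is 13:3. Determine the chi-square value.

10.006

Under the 13:3 hypothesis (Σ ratio = 16, N = 1989):
  white: 1989 × 13/16 = 1616.0625
  colored: 1989 × 3/16 = 372.9375
χ² = Σ (O − E)² / E
  white: (1561 − 1616.0625)² / 1616.0625 = 1.8761
  colored: (428 − 372.9375)² / 372.9375 = 8.1297
χ² = 1.8761 + 8.1297 = 10.0058 ≈ 10.006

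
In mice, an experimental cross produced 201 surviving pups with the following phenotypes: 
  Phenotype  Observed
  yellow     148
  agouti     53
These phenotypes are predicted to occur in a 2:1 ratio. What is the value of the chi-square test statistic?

The 2:1 ratio has 3 parts, so with N = 201 the expected counts are:
  yellow: 201 × 2/3 = 134
  agouti: 201 × 1/3 = 67
χ² = Σ (O − E)² / E
  yellow: (148 − 134)² / 134 = 1.4627
  agouti: (53 − 67)² / 67 = 2.9254
χ² = 1.4627 + 2.9254 = 4.3881 ≈ 4.388

4.388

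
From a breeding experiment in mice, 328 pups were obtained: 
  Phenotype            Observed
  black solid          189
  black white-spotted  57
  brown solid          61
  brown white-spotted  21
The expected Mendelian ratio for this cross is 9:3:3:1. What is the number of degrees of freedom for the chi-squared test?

3

A goodness-of-fit test with 4 phenotype classes has df = 4 − 1 = 3.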